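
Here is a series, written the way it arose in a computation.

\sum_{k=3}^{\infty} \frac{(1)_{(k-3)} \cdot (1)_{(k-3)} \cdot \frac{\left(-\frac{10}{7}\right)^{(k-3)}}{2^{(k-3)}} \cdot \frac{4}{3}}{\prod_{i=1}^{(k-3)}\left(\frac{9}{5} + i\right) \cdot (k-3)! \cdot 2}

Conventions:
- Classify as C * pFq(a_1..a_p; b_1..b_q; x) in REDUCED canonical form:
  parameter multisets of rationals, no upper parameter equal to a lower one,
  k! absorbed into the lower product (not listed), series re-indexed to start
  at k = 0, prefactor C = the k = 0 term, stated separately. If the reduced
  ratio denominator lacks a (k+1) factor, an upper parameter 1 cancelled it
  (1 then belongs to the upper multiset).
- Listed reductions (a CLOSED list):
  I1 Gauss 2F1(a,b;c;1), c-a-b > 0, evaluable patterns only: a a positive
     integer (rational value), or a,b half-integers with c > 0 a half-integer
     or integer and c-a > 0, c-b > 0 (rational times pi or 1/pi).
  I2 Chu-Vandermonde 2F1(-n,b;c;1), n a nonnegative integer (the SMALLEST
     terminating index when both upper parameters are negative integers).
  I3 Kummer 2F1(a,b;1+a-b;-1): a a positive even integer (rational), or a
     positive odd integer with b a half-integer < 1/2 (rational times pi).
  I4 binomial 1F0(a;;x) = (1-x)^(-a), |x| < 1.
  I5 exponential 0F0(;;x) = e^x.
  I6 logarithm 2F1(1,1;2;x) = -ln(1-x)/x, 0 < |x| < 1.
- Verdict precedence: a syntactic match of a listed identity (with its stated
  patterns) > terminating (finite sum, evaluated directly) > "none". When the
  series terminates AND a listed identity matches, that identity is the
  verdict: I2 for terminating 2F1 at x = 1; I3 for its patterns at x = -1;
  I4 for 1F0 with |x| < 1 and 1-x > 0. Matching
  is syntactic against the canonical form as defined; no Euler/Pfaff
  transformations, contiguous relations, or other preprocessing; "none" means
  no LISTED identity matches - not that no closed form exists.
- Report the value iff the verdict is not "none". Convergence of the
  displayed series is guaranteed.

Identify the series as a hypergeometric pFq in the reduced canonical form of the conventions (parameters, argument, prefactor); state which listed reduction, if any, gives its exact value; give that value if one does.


Classification (C = \frac{2}{3}): 2F1 with upper {1, 1}, lower {\frac{14}{5}}, argument x = -\frac{5}{7}. Verdict: none. Every listed pattern misses the 2F1 form at -\frac{5}{7}, upper {1, 1}.

Key step: with t_0 = \frac{2}{3}, the two k-th powers (C = 2/3) combine into one argument.
Adjacent-term ratio: r(k) = -\frac{5}{7} * (k+1) (k+1) / [(k+\frac{14}{5}) (k+1)] - rational in k. x = -\frac{5}{7}; t_0 = \frac{2}{3}; negate the roots.


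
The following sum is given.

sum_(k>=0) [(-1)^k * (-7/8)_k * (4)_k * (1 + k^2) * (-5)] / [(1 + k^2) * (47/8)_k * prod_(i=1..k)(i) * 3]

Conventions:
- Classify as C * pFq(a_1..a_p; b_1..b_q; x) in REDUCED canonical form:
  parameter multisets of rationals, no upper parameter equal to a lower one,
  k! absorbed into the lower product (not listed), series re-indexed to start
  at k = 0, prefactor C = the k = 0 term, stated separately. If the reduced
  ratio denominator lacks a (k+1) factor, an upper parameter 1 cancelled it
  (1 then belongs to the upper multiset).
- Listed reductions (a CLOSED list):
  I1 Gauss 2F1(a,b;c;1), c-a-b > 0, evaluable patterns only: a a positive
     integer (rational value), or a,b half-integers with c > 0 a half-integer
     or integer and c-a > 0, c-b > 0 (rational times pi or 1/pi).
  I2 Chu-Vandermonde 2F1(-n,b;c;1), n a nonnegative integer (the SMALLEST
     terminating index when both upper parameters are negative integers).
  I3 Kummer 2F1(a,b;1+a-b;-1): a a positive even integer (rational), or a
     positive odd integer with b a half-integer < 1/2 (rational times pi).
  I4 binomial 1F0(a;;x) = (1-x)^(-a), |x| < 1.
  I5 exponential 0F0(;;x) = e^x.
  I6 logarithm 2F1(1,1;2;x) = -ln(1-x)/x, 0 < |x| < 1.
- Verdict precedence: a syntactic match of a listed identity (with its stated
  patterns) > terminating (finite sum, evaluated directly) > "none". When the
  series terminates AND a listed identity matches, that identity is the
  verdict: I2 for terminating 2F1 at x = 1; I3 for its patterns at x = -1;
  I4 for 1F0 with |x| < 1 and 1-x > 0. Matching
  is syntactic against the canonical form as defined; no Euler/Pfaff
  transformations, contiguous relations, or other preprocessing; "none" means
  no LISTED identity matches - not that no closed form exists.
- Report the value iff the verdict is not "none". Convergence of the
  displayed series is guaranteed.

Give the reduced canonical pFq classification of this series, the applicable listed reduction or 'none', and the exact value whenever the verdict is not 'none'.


This is -5/3 * 2F1(-7/8, 4; 47/8; -1) in reduced canonical form. Verdict: this is Kummer (I3) (x = -1; c = 47/8 equals 1+a-b for upper {-7/8, 4}: listed pattern). Exact value: -2015/768.

Structural cue: x = (-1) and the factor k^2 + 1 cancels (top and bottom), leaving C = -5/3.
Adjacent-term ratio: r(k) = (-1) * (k-7/8) (k+4) / [(k+47/8) (k+1)] - rational in k. x = (-1); t_0 = -5/3; negate the roots.


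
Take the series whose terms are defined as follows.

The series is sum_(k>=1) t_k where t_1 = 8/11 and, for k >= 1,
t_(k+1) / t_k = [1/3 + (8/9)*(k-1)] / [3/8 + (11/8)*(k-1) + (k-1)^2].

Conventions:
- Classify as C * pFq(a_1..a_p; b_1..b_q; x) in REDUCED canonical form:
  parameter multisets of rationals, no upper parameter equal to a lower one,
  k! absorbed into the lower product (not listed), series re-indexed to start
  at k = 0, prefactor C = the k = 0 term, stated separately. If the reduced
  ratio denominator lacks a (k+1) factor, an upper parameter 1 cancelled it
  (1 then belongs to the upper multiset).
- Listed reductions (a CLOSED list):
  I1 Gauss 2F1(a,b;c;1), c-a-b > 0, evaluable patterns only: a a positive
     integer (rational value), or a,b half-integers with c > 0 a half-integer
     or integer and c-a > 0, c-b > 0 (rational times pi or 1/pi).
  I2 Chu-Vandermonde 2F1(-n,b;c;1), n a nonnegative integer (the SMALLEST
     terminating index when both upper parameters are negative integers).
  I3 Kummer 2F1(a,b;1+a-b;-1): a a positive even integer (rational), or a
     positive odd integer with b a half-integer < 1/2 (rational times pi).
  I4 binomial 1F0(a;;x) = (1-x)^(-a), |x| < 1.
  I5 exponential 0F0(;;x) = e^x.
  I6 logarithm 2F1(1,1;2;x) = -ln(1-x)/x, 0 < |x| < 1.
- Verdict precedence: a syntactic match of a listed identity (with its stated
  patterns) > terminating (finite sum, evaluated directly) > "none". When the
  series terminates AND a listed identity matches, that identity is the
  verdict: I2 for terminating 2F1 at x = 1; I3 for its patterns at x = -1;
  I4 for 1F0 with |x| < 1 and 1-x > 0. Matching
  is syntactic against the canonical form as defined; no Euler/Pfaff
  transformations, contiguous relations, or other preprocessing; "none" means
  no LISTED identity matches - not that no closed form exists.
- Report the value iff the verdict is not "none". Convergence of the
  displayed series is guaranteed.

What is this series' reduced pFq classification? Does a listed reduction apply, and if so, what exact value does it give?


This is 8/11 * 0F0(-; -; 8/9) in reduced canonical form. Verdict: the exponential series (I5) fires (the 0F0 exponential series at x = 8/9). Sum: (8/11) * e^(8/9).

Structural cue: x = (8/9) and the parameter 3/8 appears in both the upper and lower lists and cancels.
Step ratio: r(k) = (8/9) * 1 / [(k+1)] - rational in k. x = (8/9); t_0 = 8/11; negate the roots.


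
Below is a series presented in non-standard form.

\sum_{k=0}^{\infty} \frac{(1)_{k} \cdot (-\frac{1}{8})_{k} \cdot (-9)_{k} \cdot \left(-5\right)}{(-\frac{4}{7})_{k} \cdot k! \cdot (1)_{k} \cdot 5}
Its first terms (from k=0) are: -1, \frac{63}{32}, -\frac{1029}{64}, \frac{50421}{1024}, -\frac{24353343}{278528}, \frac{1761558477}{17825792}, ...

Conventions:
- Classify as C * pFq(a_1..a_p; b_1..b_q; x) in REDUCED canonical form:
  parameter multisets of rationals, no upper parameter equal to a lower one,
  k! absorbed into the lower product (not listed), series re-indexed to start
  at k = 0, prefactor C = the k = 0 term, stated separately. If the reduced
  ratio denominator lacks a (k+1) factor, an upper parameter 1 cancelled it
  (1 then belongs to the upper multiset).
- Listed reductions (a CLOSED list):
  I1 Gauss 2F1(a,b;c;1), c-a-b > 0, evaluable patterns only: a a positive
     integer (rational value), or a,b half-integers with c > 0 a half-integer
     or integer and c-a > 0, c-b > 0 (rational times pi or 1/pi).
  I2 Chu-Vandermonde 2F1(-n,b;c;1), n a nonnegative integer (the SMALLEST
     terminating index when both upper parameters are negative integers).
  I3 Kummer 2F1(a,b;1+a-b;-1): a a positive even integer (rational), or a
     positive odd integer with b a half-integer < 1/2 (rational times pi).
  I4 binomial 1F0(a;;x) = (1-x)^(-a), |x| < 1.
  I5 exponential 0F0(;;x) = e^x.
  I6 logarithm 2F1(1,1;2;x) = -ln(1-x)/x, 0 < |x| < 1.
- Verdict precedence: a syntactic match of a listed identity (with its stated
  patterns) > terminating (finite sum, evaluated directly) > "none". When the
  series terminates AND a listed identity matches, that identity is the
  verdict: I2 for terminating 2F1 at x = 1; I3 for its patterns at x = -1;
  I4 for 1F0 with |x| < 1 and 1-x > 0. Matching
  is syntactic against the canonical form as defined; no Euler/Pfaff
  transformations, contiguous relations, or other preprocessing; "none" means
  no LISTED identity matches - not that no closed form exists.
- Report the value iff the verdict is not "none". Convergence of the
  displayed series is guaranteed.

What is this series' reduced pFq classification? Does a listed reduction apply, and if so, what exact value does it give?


First insight: x = 1 and (1)_k (C = -1, x = 1) is k! itself.
Term ratio: r(k) = 1 * (k-9) (k-\frac{1}{8}) / [(k-\frac{4}{7}) (k+1)] - rational in k, leading ratio 1; with t_0 = -1, classification follows.

Classification (C = -1): 2F1 with upper {-9, -\frac{1}{8}}, lower {-\frac{4}{7}}, argument x = 1. Verdict: this is Vandermonde's identity (I2) (terminating 2F1 at x = 1 with n = 9, b = -1/8, c = -\frac{4}{7}). Exact value: -\frac{1702699760795}{1305670057984}.


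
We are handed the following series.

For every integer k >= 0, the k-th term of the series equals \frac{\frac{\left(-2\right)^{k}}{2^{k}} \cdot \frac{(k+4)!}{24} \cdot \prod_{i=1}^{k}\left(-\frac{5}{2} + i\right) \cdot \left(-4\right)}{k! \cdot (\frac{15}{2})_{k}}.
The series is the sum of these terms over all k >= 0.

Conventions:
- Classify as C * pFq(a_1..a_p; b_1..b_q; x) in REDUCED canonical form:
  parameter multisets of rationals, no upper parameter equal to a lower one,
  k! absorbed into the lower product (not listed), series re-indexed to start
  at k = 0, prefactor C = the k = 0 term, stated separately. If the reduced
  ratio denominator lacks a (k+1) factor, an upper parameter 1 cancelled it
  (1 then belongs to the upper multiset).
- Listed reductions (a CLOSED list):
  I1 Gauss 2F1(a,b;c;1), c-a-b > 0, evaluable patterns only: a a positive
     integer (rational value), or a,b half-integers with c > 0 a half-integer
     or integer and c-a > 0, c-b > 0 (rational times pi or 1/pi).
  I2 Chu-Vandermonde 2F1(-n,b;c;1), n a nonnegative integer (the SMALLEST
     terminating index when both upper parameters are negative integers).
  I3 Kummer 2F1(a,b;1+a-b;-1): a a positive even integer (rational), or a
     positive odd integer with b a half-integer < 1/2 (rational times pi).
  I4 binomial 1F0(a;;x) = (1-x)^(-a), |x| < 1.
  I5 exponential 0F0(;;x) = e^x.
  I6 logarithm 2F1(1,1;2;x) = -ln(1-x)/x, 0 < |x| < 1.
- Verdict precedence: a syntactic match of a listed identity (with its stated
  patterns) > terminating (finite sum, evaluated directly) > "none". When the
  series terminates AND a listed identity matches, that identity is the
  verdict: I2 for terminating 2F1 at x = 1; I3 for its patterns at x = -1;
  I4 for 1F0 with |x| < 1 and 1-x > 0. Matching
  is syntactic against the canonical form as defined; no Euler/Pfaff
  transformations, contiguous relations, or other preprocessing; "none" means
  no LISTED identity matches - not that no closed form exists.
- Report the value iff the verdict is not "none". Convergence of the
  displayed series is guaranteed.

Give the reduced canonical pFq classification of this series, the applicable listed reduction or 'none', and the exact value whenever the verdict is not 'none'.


Classification (C = -4): 2F1 with upper {-\frac{3}{2}, 5}, lower {\frac{15}{2}}, argument x = -1. Verdict: Kummer (I3) matches (x = -1; c = \frac{15}{2} equals 1+a-b for upper {-\frac{3}{2}, 5}: listed pattern). Exact value: \left(-\frac{45045}{16384}\right) \cdot \pi.

Key observation: with t_0 = -4, the running product (C = -4, x = -1) telescopes to a rising factorial.
Adjacent-term ratio: r(k) = -1 * (k-\frac{3}{2}) (k+5) / [(k+\frac{15}{2}) (k+1)] - rational in k, leading ratio -1; with t_0 = -4, classification follows.


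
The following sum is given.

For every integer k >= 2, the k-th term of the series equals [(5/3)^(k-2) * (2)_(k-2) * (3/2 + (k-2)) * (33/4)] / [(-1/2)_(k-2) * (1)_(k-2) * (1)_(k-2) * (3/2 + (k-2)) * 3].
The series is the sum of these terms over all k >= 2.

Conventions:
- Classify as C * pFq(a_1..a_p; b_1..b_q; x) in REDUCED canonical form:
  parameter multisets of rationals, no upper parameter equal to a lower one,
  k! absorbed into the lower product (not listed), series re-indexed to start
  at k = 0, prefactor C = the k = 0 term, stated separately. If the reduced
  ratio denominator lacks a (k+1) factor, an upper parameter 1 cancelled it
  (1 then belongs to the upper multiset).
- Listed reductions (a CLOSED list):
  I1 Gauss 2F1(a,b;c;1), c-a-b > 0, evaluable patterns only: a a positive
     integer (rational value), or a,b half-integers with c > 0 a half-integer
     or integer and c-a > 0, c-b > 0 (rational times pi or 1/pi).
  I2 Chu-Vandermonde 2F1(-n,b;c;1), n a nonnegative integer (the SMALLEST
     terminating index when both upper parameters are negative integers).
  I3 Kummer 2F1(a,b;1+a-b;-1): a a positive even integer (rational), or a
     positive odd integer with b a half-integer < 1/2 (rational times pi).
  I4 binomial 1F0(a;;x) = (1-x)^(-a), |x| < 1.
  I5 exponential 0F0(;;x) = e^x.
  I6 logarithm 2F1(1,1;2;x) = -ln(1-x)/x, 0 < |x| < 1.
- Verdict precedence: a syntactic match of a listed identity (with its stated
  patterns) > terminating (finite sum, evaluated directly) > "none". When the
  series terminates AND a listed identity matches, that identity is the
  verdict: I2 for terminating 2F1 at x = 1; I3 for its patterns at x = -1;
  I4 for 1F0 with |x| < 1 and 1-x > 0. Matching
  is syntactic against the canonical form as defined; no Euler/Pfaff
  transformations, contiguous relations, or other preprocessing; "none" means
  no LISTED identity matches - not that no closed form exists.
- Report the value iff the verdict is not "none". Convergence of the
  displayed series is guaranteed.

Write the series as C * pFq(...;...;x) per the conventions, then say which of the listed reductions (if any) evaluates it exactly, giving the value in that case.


Key step: with t_0 = 11/4, (1)_k (C = 11/4, x = 5/3) is k! itself.
Adjacent-term ratio: r(k) = (5/3) * (k+2) / [(k-1/2) (k+1) (k+1)] ; factor over Q: parameters, x = (5/3), and C = 11/4.

Classification (C = 11/4): 1F2 with upper {2}, lower {-1/2, 1}, argument x = 5/3. Verdict: none. A 1F2 with upper {2} fits none of I1-I6 at x = 5/3; the sum runs forever.


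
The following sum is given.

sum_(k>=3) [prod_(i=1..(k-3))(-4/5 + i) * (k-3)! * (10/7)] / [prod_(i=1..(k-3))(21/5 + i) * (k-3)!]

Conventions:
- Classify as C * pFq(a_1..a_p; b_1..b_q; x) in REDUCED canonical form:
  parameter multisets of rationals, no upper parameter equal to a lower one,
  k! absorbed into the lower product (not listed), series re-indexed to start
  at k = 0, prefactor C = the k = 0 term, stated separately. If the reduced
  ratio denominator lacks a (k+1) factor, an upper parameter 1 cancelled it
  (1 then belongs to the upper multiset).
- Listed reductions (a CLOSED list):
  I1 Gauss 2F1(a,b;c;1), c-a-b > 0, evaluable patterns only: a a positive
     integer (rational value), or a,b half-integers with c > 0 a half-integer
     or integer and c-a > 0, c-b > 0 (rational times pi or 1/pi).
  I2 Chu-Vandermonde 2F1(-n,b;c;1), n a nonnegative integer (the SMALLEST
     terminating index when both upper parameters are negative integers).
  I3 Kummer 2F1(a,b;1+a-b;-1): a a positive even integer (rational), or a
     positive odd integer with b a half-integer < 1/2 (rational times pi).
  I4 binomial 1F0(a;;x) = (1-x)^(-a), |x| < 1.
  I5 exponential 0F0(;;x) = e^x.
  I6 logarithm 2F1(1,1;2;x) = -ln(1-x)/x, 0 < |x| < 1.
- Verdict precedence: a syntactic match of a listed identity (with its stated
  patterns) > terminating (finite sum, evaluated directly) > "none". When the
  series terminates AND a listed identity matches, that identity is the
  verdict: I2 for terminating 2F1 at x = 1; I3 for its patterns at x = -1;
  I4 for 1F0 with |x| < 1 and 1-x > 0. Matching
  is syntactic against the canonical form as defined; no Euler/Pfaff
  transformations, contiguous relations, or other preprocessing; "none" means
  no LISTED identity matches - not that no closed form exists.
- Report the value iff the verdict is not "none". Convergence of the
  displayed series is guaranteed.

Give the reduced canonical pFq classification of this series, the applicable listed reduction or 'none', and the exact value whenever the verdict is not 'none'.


Prefactor 10/7, argument 1: 2F1 with upper {1/5, 1} over lower {26/5}. Verdict: this is Gauss (I1, integer-parameter pattern) (x = 1: the Gamma ratio telescopes since c-a-b = 4 > 0 and a = 1 in Z>0). Value: 3/2.

Structural cue: x = 1 and the running product (C = 10/7, x = 1) telescopes to a rising factorial.
Step ratio: r(k) = 1 * (k+1/5) (k+1) / [(k+26/5) (k+1)] - poly over poly, x = 1 from leading terms; C = 10/7 at k = 0.


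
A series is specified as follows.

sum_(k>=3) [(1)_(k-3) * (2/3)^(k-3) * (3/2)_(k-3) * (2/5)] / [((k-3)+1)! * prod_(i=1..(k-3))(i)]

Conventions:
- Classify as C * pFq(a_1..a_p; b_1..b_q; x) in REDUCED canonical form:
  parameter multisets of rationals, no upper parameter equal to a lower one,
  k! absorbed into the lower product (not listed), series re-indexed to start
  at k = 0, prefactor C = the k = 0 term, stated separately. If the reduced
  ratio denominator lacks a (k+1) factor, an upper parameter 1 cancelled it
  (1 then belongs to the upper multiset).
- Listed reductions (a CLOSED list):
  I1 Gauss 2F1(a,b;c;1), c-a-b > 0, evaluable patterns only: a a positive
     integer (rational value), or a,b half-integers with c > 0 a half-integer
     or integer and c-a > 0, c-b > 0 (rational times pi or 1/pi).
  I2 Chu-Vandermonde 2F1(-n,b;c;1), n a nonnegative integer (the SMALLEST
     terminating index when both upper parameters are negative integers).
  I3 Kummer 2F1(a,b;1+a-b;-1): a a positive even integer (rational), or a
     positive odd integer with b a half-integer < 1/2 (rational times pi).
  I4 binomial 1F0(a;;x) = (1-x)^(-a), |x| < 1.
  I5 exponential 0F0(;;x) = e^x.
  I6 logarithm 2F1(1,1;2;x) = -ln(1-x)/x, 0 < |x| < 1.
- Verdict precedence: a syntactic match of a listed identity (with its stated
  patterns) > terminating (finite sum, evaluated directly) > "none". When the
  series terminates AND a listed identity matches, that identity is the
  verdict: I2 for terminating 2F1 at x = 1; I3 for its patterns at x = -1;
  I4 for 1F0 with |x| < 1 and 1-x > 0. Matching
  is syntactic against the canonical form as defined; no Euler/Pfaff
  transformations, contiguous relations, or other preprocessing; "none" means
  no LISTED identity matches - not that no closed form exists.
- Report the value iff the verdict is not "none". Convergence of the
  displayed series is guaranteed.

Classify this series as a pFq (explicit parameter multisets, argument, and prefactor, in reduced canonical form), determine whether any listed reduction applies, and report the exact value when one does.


Prefactor 2/5, argument 2/3: 2F1 with upper {1, 3/2} over lower {2}. Verdict: none here - no I1-I6 shape fits x = 2/3 with lower {2}.

The tell: with t_0 = 2/5, the denominator's factorial ratio (C = 2/5) is a lower Pochhammer.
Adjacent-term ratio: r(k) = (2/3) * (k+1) (k+3/2) / [(k+2) (k+1)] - poly over poly, x = (2/3) from leading terms; C = 2/5 at k = 0.


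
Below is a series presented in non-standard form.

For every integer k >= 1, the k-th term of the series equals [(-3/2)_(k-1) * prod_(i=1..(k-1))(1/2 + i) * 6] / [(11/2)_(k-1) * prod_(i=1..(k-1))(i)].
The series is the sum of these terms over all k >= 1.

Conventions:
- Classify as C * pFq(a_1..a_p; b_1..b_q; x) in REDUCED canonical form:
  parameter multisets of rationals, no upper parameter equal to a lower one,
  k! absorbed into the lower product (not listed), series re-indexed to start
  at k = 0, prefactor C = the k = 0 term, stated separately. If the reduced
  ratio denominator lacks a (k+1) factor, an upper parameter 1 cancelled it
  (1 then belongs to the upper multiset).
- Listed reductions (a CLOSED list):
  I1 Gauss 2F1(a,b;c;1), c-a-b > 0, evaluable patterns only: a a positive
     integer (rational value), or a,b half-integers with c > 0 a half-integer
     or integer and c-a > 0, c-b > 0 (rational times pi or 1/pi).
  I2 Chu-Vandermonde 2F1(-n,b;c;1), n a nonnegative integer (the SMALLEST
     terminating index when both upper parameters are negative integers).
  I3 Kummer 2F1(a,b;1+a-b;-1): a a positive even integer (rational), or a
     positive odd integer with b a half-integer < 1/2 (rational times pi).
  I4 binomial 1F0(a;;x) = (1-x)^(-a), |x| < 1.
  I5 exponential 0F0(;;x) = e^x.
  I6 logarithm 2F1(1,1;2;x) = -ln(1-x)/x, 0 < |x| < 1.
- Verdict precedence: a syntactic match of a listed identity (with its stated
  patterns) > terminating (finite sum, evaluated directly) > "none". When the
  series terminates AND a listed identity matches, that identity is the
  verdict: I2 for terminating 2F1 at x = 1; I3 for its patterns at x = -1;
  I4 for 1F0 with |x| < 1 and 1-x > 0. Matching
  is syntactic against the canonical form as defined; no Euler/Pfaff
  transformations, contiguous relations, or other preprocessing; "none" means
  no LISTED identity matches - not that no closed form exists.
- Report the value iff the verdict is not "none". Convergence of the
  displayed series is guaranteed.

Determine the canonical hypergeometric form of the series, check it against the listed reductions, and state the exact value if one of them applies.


First insight: x = 1 and the running product (C = 6, x = 1) telescopes to a rising factorial.
Consecutive-term ratio: r(k) = 1 * (k-3/2) (k+3/2) / [(k+11/2) (k+1)] - rational in k, leading ratio 1; with t_0 = 6, classification follows.

Classification (C = 6): 2F1 with upper {-3/2, 3/2}, lower {11/2}, argument x = 1. Verdict at x = 1: Gauss (I1, half-integer pattern) matches (x = 1; upper {-3/2, 3/2} half-integers, c = 11/2 in the evaluable pattern). Exact value: (19845/16384) * pi.


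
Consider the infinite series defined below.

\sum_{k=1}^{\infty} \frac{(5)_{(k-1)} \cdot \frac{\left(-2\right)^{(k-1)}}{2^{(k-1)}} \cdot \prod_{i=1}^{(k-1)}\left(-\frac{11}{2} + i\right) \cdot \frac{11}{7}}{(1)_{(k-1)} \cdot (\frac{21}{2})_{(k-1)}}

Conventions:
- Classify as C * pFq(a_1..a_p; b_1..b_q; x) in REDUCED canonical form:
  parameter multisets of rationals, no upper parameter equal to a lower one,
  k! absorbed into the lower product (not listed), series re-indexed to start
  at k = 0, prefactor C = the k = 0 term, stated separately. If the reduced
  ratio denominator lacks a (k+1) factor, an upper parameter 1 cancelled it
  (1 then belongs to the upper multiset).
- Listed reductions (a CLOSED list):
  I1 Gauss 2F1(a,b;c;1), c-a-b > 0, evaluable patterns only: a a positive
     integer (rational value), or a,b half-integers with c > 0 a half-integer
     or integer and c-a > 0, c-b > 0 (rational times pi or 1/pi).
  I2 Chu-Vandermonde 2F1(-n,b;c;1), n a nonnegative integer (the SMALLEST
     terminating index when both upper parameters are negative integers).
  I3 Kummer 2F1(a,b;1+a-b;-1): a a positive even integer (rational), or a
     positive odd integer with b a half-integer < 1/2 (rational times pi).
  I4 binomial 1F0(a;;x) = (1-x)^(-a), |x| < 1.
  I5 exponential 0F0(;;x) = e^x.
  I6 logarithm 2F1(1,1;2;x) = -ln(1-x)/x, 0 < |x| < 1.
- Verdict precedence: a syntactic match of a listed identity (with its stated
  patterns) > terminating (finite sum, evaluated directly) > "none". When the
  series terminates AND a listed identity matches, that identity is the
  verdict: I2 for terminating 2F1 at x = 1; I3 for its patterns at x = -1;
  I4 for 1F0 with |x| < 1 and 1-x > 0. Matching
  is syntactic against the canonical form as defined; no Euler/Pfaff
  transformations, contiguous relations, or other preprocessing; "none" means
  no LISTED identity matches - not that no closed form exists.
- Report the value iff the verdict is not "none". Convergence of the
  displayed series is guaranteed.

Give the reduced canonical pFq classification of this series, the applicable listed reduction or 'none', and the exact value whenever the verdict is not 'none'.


x = -1 here; the reduced form reads 2F1, upper {-\frac{9}{2}, 5}, lower {\frac{21}{2}}, C = \frac{11}{7}. Verdict: the Kummer evaluation I3 matches (x = -1; c = \frac{21}{2} equals 1+a-b for upper {-\frac{9}{2}, 5}: listed pattern). Hence: \frac{22863555}{7340032} \cdot \pi.

The tell: t_0 = \frac{11}{7} here, and (1)_k (C = 11/7, x = -1) is k! itself.
Term ratio: r(k) = -1 * (k-\frac{9}{2}) (k+5) / [(k+\frac{21}{2}) (k+1)] - rational in k. x = -1; t_0 = \frac{11}{7}; negate the roots.


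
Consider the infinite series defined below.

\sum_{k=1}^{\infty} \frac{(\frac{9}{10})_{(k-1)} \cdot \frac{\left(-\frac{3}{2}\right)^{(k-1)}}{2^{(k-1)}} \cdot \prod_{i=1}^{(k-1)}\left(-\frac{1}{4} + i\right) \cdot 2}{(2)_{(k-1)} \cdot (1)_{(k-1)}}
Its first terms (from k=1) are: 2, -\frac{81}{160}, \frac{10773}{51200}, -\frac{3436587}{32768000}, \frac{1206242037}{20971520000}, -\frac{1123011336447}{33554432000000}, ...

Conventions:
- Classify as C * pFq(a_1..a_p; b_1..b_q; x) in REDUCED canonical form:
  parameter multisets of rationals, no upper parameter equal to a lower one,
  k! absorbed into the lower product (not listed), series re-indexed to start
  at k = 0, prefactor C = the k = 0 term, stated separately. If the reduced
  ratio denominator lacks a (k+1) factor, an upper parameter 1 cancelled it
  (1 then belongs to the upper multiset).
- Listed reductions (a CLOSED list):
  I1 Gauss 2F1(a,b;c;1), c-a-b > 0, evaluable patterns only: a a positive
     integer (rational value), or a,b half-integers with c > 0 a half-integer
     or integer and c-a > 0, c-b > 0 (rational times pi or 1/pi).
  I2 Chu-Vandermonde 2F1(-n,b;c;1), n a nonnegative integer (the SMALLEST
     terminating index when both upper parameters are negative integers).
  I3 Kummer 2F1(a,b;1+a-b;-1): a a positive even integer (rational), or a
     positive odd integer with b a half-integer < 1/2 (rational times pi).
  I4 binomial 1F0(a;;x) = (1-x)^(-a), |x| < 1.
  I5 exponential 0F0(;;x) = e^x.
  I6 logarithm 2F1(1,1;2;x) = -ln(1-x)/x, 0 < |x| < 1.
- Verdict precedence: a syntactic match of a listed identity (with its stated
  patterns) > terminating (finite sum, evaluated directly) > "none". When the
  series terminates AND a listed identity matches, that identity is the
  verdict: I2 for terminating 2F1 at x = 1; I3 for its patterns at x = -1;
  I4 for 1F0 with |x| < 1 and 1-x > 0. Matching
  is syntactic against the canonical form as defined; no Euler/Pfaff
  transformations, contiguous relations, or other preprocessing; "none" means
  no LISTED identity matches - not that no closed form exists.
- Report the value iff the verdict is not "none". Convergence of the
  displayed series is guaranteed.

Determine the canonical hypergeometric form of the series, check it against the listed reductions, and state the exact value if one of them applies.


x = -\frac{3}{4} here; the reduced form reads 2F1, upper {\frac{3}{4}, \frac{9}{10}}, lower {2}, C = 2. Verdict: none - this 2F1 at x = -\frac{3}{4} matches no listed pattern, and upper {\frac{3}{4}, \frac{9}{10}} holds no stopper.

The tell: from the first term 2: the two k-th powers (C = 2) combine into one argument.
Adjacent-term ratio: r(k) = -\frac{3}{4} * (k+\frac{3}{4}) (k+\frac{9}{10}) / [(k+2) (k+1)] - rational in k. x = -\frac{3}{4}; t_0 = 2; negate the roots.


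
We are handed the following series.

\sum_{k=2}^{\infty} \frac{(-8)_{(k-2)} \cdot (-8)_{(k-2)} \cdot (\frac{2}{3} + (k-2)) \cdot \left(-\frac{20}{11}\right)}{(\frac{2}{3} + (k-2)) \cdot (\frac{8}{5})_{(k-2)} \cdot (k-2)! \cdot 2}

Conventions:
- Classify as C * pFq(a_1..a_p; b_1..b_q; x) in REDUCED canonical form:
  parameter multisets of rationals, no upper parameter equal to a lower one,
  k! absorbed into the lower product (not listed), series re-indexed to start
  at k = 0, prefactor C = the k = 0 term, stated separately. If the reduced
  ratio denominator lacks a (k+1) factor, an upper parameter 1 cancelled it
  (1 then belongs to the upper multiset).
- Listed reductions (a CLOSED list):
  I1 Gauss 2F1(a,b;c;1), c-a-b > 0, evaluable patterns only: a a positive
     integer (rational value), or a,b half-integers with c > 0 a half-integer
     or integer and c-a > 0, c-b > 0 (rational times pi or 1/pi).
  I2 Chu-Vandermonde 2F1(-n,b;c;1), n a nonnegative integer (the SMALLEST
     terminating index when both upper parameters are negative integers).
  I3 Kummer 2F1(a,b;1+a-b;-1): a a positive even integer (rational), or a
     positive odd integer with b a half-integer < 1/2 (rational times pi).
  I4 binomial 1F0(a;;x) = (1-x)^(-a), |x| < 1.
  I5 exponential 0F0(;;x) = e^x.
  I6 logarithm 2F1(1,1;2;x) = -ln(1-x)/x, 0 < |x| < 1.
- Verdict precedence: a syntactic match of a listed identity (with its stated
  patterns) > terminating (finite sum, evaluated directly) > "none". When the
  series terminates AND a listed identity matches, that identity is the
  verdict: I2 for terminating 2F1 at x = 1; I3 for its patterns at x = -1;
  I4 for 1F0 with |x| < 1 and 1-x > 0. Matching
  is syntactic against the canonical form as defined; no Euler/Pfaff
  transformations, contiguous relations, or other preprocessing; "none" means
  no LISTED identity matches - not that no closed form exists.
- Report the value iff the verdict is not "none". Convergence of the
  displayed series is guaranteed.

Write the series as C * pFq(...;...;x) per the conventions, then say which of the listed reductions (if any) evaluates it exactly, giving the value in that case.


Structural cue: x = 1 and the factor k + 2/3 cancels (top and bottom), leaving C = -10/11, x = 1.
Step ratio: r(k) = 1 * (k-8) (k-8) / [(k+\frac{8}{5}) (k+1)] - rational in k. x = 1; t_0 = -\frac{10}{11}; negate the roots.

This is -\frac{10}{11} * 2F1(-8, -8; \frac{8}{5}; 1) in reduced canonical form. Verdict at x = 1: Vandermonde's identity (I2) matches (terminating 2F1 at x = 1 with n = 8, b = -8, c = \frac{8}{5}). Hence: -\frac{9498936660}{2273711}.


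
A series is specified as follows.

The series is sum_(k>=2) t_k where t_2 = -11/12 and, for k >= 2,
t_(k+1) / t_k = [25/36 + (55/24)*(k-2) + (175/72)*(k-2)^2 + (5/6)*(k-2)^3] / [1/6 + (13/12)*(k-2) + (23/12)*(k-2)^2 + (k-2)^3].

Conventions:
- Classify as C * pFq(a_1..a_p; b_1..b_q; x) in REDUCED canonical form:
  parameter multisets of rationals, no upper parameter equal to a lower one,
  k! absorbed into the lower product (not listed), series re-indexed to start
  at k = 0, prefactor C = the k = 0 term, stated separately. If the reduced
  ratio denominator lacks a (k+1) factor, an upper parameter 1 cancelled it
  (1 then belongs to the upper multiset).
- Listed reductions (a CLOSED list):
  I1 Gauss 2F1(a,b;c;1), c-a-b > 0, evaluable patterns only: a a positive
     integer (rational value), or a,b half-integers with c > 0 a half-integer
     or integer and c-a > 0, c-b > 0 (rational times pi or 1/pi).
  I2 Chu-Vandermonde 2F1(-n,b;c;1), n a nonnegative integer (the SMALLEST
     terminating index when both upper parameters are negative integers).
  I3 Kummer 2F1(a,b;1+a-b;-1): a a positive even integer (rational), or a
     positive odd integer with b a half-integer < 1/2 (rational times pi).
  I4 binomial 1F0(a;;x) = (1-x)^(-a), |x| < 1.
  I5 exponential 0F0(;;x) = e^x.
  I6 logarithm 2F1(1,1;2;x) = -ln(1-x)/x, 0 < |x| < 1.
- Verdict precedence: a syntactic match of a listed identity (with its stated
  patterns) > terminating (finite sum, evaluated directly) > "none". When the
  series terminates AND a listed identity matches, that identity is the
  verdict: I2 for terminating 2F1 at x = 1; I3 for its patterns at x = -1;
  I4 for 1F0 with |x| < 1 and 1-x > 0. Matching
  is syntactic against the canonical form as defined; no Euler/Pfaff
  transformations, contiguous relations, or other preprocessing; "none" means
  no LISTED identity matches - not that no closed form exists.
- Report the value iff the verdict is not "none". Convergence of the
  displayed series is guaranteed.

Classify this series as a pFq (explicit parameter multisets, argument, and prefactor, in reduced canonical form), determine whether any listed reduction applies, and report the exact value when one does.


First insight: t_0 being -11/12, the ratio is unreduced: k + 2/3 divides both sides (prefactor -11/12).
Adjacent-term ratio: r(k) = (5/6) * (k+1) (k+5/4) / [(k+1/4) (k+1)] - rational in k, leading ratio (5/6); with t_0 = -11/12, classification follows.

x = 5/6 here; the reduced form reads 2F1, upper {1, 5/4}, lower {1/4}, C = -11/12. Verdict: none - at argument 5/6 the multisets {1, 5/4} ; {1/4} match no listed identity.


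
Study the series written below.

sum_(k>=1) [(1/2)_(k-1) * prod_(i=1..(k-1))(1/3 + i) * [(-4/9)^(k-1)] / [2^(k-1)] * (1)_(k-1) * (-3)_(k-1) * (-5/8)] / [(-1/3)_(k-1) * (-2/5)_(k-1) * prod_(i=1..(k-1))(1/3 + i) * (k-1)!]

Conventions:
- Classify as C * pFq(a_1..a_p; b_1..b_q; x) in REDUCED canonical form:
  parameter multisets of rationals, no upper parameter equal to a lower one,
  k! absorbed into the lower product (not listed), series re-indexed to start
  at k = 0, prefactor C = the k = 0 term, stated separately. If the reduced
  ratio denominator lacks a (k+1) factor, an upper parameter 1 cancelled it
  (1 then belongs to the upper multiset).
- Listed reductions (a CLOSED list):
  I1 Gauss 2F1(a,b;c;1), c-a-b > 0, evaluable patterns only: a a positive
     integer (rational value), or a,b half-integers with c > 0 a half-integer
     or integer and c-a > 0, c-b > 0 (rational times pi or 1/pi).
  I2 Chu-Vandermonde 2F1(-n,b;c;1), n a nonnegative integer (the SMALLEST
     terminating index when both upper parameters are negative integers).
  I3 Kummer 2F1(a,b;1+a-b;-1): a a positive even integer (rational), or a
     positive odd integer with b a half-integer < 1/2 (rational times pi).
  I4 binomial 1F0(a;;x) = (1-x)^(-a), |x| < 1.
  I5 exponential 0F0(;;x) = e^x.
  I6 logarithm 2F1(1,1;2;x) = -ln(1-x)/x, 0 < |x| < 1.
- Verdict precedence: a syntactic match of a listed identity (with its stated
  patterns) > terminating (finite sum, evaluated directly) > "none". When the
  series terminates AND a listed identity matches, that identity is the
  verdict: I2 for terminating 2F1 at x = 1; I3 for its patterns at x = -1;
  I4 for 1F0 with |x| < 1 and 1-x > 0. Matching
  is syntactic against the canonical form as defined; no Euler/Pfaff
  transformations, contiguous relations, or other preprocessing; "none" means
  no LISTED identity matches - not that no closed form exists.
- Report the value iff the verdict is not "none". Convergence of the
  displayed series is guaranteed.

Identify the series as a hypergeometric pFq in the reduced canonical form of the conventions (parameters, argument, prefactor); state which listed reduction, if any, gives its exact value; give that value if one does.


Canonical form: C = -5/8 times 3F2 with upper {-3, 1/2, 1}, lower {-2/5, -1/3}, x = -2/9. Verdict: terminating. (-3)_k vanishes past k = 3, leaving a 4-term sum, computed directly. Its exact value is -6145/1152.

Key observation: t_0 being -5/8, the parameter 4/3 appears in both the upper and lower lists and cancels.
Step ratio: r(k) = (-2/9) * (k-3) (k+1/2) (k+1) / [(k-2/5) (k-1/3) (k+1)] - rational in k. x = (-2/9); t_0 = -5/8; negate the roots.


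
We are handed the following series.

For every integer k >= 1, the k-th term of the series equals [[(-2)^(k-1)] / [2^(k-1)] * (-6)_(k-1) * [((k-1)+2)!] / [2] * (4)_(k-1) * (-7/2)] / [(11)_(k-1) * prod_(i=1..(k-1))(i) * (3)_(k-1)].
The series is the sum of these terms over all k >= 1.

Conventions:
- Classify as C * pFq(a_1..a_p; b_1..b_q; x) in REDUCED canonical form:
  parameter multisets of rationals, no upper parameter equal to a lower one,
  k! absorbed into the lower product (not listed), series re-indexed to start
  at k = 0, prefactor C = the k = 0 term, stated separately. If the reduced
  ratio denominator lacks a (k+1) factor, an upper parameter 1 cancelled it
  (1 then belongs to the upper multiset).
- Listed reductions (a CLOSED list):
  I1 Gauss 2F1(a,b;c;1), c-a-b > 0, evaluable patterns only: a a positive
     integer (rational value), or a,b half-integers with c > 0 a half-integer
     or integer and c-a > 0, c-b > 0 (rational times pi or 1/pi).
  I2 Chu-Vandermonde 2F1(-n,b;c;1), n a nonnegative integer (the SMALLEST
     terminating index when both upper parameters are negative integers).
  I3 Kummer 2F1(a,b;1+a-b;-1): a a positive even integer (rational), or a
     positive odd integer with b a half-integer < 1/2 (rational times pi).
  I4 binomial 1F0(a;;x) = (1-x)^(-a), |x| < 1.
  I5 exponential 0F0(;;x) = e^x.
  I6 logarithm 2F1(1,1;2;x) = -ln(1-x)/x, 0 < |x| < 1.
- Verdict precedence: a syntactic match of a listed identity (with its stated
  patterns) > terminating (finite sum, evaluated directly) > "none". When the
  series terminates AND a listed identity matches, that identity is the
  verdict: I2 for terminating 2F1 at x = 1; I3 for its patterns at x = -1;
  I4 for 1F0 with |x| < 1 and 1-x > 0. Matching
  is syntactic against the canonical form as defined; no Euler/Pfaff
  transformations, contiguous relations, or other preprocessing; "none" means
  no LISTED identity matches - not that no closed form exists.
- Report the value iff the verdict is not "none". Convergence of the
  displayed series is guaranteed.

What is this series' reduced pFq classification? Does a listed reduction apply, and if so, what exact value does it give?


The series (x = -1) is 2F1: upper {-6, 4}, lower {11}, prefactor -7/2. Verdict: Kummer's theorem (I3) applies (x = -1; c = 11 equals 1+a-b for upper {-6, 4}: listed pattern). Exact value: -105/4.

The tell: from the first term -7/2: the parameter 3 appears in both the upper and lower lists and cancels.
Term ratio: r(k) = (-1) * (k-6) (k+4) / [(k+11) (k+1)] - rational in k, leading ratio (-1); with t_0 = -7/2, classification follows.


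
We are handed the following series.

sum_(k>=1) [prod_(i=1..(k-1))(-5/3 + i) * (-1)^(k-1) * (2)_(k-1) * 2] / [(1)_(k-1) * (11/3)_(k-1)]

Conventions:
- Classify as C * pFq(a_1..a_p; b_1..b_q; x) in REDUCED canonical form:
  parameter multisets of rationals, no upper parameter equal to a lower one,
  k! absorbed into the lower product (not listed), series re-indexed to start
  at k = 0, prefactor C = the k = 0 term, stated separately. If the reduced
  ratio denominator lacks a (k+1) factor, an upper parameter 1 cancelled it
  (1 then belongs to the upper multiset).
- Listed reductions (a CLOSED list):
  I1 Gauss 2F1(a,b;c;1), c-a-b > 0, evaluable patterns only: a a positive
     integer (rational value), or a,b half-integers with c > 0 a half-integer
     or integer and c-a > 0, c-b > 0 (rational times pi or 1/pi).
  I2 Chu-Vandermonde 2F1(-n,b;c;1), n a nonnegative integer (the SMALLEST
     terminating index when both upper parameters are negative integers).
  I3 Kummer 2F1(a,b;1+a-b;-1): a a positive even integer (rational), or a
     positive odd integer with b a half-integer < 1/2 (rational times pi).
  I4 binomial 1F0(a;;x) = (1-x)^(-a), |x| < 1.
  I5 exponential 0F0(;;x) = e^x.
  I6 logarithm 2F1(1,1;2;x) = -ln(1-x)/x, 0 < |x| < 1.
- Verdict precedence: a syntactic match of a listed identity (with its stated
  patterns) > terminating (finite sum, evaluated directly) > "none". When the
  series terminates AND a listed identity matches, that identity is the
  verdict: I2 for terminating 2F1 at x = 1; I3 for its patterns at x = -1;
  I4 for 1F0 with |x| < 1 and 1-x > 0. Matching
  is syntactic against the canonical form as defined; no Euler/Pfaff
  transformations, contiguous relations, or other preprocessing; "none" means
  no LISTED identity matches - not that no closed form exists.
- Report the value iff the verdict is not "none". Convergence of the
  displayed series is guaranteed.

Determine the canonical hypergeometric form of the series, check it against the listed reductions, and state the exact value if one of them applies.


Classification (C = 2): 2F1 with upper {-2/3, 2}, lower {11/3}, argument x = -1. Verdict: this is Kummer's theorem (I3) (x = -1; c = 11/3 equals 1+a-b for upper {-2/3, 2}: listed pattern). Sum: 8/3.

Key observation: x = (-1) and the running product (prefactor 2) telescopes to a rising factorial.
Ratio: r(k) = (-1) * (k-2/3) (k+2) / [(k+11/3) (k+1)] - rational; roots negated = parameters, x = (-1), C = 2.
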